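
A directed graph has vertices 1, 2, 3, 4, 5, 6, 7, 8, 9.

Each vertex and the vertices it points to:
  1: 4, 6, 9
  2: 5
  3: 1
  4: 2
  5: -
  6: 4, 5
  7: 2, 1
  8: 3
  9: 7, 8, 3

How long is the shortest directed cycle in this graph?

For each vertex v, BFS finds the shortest path from v back to v.
The shortest such closed walk is 1 → 9 → 7 → 1, length 3.

3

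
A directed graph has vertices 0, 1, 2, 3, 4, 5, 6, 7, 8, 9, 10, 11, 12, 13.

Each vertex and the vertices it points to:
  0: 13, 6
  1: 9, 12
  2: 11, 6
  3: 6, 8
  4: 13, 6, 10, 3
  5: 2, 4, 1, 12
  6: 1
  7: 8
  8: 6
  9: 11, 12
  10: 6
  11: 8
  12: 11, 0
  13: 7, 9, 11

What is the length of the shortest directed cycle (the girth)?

For each vertex v, BFS finds the shortest path from v back to v.
The shortest such closed walk is 13 → 9 → 12 → 0 → 13, length 4.

4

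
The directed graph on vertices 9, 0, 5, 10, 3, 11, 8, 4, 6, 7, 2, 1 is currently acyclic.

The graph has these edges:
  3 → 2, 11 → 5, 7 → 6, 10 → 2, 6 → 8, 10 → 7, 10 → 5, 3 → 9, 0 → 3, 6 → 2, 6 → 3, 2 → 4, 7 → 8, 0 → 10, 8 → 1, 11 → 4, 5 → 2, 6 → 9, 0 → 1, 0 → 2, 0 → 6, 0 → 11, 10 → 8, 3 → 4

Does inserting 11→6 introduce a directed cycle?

No

Adding 11→6 creates a cycle iff 6 can already reach 11.
Explore from 6: no path reaches 11. The graph stays acyclic.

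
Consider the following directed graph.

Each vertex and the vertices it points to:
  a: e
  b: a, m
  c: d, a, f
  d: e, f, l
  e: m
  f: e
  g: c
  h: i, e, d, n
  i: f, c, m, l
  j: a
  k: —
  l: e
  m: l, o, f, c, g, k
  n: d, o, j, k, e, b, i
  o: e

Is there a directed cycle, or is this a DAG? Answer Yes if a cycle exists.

Yes

DFS with white/gray/black marking, starting from n:
n gray
  d gray
    e gray
      m gray
        l gray
          l→e: e is gray → back edge
Back edge found, so a cycle exists: e → m → l → e.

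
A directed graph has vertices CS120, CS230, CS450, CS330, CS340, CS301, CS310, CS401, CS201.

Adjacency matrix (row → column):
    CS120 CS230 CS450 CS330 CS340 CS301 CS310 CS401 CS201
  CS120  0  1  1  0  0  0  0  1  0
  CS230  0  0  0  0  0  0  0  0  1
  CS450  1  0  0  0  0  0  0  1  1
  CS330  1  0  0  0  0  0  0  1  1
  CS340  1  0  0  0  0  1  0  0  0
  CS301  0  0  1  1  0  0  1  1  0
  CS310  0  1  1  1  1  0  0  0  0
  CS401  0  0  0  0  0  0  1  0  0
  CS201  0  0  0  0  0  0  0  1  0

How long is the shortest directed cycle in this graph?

For each vertex v, BFS finds the shortest path from v back to v.
The shortest such closed walk is CS120 → CS450 → CS120, length 2.

2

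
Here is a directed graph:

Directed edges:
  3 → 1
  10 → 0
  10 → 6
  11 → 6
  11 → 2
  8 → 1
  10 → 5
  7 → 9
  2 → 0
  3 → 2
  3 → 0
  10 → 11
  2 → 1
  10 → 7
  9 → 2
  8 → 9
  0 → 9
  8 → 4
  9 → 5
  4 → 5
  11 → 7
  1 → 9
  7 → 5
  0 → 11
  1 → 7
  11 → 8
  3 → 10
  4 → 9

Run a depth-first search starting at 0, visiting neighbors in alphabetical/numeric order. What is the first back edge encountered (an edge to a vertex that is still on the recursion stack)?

2->0

DFS from 0 (visiting neighbors in alphabetical/numeric order); mark gray on enter, black on exit:
0 gray
  9 gray
    2 gray
      2→0: 0 is gray → back edge
First back edge: 2 → 0.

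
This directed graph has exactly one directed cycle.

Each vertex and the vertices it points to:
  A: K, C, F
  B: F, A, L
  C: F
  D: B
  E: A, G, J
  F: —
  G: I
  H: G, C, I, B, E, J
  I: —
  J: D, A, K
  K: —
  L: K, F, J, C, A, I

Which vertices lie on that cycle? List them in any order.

DFS with gray/black marking from B:
B gray
  F gray
  F black
  A gray
    K gray
    K black
    C gray
      C→F: F black — skip
    C black
    A→F: F black — skip
  A black
  L gray
    L→K: K black — skip
    L→F: F black — skip
    J gray
      D gray
        D→B: B is gray → back edge
Back edge closes the cycle B → L → J → D → B; its vertices are {B, D, J, L}.

B, D, J, L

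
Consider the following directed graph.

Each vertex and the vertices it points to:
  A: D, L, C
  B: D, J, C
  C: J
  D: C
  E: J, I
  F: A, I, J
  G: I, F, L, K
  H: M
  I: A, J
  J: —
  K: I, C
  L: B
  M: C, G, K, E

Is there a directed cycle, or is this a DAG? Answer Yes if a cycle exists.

No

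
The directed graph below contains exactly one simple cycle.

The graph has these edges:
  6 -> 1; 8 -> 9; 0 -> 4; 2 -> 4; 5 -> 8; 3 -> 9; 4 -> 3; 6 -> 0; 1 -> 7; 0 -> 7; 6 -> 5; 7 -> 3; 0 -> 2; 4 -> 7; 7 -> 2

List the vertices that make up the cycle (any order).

2, 4, 7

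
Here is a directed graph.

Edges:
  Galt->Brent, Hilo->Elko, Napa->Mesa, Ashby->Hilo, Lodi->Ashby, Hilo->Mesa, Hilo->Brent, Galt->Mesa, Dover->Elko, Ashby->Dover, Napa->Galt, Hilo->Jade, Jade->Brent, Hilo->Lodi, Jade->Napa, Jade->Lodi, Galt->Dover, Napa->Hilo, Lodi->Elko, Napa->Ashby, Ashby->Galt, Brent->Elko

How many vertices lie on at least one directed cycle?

5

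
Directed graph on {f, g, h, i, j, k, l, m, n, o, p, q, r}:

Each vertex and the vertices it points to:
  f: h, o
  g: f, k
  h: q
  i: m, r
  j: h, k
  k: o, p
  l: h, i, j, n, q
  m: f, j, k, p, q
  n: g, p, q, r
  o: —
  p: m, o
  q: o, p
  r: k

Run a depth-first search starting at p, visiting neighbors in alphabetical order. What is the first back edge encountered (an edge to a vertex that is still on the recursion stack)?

q->p

DFS from p (visiting neighbors in alphabetical order); mark gray on enter, black on exit:
p gray
  m gray
    f gray
      h gray
        q gray
          o gray
          o black
          q→p: p is gray → back edge
First back edge: q → p.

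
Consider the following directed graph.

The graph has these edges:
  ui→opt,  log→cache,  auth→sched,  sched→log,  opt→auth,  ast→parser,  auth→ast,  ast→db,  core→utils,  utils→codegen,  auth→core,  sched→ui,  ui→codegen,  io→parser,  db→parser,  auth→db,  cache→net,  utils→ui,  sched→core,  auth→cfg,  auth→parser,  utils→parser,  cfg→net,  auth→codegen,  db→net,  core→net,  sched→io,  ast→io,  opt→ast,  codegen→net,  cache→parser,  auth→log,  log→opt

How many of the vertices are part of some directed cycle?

A vertex is on a directed cycle iff it belongs to a strongly connected component of size ≥ 2 (or has a self-loop).
The vertices on cycles are {ui, log, opt, auth, core, sched, utils} — 7 in total.

7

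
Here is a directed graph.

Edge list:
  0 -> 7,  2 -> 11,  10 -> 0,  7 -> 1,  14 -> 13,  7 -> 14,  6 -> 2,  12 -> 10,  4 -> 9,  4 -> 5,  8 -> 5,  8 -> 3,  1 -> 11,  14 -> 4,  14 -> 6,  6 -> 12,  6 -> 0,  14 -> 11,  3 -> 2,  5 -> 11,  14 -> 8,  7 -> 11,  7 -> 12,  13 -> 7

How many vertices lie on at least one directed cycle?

A vertex is on a directed cycle iff it belongs to a strongly connected component of size ≥ 2 (or has a self-loop).
The vertices on cycles are {0, 6, 7, 10, 12, 13, 14} — 7 in total.

7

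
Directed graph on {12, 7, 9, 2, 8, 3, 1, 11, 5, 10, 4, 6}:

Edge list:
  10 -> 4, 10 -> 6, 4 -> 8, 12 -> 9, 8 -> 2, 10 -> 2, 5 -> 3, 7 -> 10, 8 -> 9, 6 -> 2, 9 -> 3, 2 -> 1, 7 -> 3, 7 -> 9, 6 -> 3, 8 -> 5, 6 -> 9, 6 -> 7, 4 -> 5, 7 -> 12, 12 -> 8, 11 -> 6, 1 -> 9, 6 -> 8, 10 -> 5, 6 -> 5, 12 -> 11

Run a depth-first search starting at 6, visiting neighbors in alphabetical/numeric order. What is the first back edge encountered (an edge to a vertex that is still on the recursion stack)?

DFS from 6 (visiting neighbors in alphabetical/numeric order); mark gray on enter, black on exit:
6 gray
  2 gray
    1 gray
      9 gray
        3 gray
        3 black
      9 black
    1 black
  2 black
  6→3: 3 black — skip
  5 gray
    5→3: 3 black — skip
  5 black
  7 gray
    7→3: 3 black — skip
    7→9: 9 black — skip
    10 gray
      10→2: 2 black — skip
      4 gray
        4→5: 5 black — skip
        8 gray
          8→2: 2 black — skip
          8→5: 5 black — skip
          8→9: 9 black — skip
        8 black
      4 black
      10→5: 5 black — skip
      10→6: 6 is gray → back edge
First back edge: 10 → 6.

10->6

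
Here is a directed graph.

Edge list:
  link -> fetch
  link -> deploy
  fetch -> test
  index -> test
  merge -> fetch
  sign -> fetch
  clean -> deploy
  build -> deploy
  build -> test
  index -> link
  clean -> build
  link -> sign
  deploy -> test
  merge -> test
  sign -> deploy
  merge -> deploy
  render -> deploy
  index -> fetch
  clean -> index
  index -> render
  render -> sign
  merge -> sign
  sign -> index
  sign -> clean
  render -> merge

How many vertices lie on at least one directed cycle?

6

A vertex is on a directed cycle iff it belongs to a strongly connected component of size ≥ 2 (or has a self-loop).
The vertices on cycles are {link, sign, clean, index, merge, render} — 6 in total.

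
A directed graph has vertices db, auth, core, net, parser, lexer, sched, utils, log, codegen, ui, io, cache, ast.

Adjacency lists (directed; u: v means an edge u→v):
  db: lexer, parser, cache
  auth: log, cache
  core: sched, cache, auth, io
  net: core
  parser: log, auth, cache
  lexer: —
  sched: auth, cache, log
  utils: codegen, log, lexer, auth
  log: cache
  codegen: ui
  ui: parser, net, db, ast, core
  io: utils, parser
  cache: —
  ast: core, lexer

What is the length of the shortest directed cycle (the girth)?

5

For each vertex v, BFS finds the shortest path from v back to v.
The shortest such closed walk is codegen → ui → core → io → utils → codegen, length 5.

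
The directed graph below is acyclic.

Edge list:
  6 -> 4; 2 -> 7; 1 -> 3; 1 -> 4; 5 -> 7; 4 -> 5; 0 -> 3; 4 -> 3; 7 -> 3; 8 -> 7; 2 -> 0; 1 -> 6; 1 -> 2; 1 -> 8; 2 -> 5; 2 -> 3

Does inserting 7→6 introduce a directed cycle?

Adding 7→6 creates a cycle iff 6 can already reach 7.
Path from 6: 6 → 4 → 5 → 7.
So 6 → … → 7 → 6 is a cycle.

Yes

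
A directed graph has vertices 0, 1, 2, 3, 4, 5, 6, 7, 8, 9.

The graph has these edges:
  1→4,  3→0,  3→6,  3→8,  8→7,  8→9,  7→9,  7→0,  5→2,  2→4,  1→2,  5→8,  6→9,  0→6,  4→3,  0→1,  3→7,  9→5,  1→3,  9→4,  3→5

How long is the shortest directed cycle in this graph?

For each vertex v, BFS finds the shortest path from v back to v.
The shortest such closed walk is 3 → 0 → 1 → 3, length 3.

3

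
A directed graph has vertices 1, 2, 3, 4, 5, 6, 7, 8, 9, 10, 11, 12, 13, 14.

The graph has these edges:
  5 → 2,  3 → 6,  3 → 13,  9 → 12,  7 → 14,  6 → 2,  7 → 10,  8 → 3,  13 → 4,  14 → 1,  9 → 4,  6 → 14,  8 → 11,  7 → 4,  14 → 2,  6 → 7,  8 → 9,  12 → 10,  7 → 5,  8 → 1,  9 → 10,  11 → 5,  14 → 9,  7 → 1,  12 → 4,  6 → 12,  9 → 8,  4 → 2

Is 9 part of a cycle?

Yes

9 is on a cycle iff 9 can reach itself via ≥1 edge.
9 → 8 → 9 — yes.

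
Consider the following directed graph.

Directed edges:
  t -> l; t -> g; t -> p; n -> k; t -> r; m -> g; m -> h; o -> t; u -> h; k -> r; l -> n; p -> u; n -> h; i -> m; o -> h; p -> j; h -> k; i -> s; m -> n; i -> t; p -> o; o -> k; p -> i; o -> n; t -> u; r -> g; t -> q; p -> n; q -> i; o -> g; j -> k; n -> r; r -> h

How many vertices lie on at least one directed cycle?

A vertex is on a directed cycle iff it belongs to a strongly connected component of size ≥ 2 (or has a self-loop).
The vertices on cycles are {h, i, k, o, p, q, r, t} — 8 in total.

8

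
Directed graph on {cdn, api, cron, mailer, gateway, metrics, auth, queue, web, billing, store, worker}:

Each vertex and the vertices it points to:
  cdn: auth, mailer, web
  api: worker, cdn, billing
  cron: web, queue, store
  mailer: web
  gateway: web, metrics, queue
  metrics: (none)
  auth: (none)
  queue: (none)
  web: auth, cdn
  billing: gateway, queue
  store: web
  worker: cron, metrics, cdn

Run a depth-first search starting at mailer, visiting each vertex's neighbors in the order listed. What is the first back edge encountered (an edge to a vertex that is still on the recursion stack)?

cdn->mailer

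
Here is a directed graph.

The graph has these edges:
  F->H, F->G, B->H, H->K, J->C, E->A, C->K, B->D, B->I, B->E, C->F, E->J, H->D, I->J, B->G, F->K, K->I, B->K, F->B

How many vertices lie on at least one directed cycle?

A vertex is on a directed cycle iff it belongs to a strongly connected component of size ≥ 2 (or has a self-loop).
The vertices on cycles are {B, C, E, F, H, I, J, K} — 8 in total.

8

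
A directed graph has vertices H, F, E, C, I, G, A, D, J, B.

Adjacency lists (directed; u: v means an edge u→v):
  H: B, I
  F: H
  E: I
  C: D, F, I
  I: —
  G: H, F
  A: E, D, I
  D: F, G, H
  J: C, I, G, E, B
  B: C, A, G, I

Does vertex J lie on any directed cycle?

No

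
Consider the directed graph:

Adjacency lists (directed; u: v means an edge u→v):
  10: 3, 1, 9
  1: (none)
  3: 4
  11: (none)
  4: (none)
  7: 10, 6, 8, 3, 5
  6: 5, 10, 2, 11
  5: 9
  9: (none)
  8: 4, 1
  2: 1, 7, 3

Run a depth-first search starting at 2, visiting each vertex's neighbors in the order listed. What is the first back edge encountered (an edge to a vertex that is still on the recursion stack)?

DFS from 2 (visiting each vertex's neighbors in the order listed); mark gray on enter, black on exit:
2 gray
  1 gray
  1 black
  7 gray
    10 gray
      3 gray
        4 gray
        4 black
      3 black
      10→1: 1 black — skip
      9 gray
      9 black
    10 black
    6 gray
      5 gray
        5→9: 9 black — skip
      5 black
      6→10: 10 black — skip
      6→2: 2 is gray → back edge
First back edge: 6 → 2.

6->2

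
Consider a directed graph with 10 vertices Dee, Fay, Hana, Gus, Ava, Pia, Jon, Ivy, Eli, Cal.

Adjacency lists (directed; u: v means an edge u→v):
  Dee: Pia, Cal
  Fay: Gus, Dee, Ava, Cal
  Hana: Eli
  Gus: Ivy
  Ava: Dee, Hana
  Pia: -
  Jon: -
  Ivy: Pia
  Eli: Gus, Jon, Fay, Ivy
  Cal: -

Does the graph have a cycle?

Yes

DFS with white/gray/black marking, starting from Gus:
Gus gray
  Ivy gray
    Pia gray
    Pia black
  Ivy black
Gus black
Dee gray
  Dee→Pia: Pia black — skip
  Cal gray
  Cal black
Dee black
Fay gray
  Fay→Gus: Gus black — skip
  Fay→Dee: Dee black — skip
  Ava gray
    Ava→Dee: Dee black — skip
    Hana gray
      Eli gray
        Eli→Gus: Gus black — skip
        Jon gray
        Jon black
        Eli→Fay: Fay is gray → back edge
Back edge found, so a cycle exists: Fay → Ava → Hana → Eli → Fay.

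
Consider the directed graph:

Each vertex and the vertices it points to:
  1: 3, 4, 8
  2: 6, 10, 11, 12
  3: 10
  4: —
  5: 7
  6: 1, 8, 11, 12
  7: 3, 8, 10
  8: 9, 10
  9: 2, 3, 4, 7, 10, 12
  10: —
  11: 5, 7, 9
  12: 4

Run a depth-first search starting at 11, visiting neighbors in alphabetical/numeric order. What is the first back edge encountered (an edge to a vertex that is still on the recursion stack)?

1→8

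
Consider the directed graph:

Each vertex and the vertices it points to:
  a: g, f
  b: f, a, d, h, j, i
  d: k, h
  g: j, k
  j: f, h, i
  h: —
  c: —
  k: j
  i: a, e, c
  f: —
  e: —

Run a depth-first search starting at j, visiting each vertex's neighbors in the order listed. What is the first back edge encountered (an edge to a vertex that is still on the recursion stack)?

DFS from j (visiting each vertex's neighbors in the order listed); mark gray on enter, black on exit:
j gray
  f gray
  f black
  h gray
  h black
  i gray
    a gray
      g gray
        g→j: j is gray → back edge
First back edge: g → j.

g→j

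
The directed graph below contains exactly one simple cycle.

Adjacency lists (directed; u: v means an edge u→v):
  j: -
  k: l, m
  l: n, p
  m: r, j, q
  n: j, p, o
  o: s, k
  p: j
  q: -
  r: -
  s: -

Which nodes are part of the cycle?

DFS with gray/black marking from k:
k gray
  l gray
    n gray
      j gray
      j black
      p gray
        p→j: j black — skip
      p black
      o gray
        s gray
        s black
        o→k: k is gray → back edge
Back edge closes the cycle k → l → n → o → k; its vertices are {k, l, n, o}.

k, l, n, o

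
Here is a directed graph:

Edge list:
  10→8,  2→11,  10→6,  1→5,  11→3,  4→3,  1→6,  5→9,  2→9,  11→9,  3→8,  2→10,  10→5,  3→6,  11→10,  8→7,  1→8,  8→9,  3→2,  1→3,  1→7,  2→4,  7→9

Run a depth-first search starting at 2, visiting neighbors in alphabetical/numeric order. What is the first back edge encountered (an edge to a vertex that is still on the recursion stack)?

DFS from 2 (visiting neighbors in alphabetical/numeric order); mark gray on enter, black on exit:
2 gray
  4 gray
    3 gray
      3→2: 2 is gray → back edge
First back edge: 3 → 2.

3→2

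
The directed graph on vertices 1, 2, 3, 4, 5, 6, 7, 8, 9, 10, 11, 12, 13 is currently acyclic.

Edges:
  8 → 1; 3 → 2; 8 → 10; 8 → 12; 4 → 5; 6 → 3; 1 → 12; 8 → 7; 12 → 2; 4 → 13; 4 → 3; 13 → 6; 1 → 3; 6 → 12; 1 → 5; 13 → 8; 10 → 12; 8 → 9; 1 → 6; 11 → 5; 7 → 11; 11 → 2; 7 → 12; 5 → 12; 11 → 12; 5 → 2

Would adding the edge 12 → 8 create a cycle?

Adding 12→8 creates a cycle iff 8 can already reach 12.
Path from 8: 8 → 12.
So 8 → … → 12 → 8 is a cycle.

Yes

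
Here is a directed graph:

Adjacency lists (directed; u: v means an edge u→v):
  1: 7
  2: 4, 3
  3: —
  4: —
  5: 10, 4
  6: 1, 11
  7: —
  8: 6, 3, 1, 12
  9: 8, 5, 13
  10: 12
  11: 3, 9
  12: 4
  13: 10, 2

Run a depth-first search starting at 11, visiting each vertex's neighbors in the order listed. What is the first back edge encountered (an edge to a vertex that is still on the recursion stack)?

6->11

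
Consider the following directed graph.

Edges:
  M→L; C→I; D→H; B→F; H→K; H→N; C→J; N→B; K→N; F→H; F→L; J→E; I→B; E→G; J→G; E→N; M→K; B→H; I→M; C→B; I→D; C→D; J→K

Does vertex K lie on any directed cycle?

Yes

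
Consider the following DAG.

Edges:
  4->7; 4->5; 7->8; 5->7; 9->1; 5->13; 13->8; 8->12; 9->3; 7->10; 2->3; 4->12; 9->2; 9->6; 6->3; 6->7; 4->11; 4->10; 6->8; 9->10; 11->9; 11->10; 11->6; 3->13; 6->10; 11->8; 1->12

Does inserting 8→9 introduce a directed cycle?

Yes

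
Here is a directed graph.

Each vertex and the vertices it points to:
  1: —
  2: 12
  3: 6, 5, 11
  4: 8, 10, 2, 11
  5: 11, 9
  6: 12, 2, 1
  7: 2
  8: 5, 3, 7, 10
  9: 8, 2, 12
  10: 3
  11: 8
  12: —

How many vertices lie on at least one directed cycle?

6

A vertex is on a directed cycle iff it belongs to a strongly connected component of size ≥ 2 (or has a self-loop).
The vertices on cycles are {3, 5, 8, 9, 10, 11} — 6 in total.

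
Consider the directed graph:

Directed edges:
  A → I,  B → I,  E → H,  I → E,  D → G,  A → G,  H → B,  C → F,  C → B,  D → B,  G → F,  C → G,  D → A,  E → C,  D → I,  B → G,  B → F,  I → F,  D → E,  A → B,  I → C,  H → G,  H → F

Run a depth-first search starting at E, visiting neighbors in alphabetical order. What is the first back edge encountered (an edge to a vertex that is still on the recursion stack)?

DFS from E (visiting neighbors in alphabetical order); mark gray on enter, black on exit:
E gray
  C gray
    B gray
      F gray
      F black
      G gray
        G→F: F black — skip
      G black
      I gray
        I→C: C is gray → back edge
First back edge: I → C.

I→C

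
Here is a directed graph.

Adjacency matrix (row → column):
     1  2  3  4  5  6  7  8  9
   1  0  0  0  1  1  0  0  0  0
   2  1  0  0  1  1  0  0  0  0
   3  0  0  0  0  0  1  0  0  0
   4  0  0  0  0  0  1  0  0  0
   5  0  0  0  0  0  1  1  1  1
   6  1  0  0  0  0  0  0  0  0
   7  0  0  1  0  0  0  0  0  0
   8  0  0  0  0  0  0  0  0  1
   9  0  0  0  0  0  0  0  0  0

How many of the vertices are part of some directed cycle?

A vertex is on a directed cycle iff it belongs to a strongly connected component of size ≥ 2 (or has a self-loop).
The vertices on cycles are {1, 3, 4, 5, 6, 7} — 6 in total.

6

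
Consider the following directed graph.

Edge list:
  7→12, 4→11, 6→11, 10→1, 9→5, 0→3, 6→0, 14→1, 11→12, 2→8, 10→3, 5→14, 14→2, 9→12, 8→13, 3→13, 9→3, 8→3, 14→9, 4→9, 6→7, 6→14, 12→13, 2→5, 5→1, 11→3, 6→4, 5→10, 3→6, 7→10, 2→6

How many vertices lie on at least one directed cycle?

12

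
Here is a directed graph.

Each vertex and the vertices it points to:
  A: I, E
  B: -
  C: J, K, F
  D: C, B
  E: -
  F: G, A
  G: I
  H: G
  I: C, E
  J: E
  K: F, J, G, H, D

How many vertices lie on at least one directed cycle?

8

A vertex is on a directed cycle iff it belongs to a strongly connected component of size ≥ 2 (or has a self-loop).
The vertices on cycles are {A, C, D, F, G, H, I, K} — 8 in total.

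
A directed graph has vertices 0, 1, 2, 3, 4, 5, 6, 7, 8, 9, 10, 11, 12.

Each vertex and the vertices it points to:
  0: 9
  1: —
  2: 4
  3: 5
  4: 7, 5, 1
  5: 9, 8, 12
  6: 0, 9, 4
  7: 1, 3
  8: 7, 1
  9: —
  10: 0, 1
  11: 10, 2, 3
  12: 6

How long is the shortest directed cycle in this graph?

For each vertex v, BFS finds the shortest path from v back to v.
The shortest such closed walk is 3 → 5 → 8 → 7 → 3, length 4.

4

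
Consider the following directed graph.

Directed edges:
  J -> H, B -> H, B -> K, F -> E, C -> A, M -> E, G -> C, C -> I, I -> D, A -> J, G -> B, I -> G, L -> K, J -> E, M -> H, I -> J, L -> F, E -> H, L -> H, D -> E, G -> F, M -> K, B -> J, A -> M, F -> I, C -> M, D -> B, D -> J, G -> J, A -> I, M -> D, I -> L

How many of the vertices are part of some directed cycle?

A vertex is on a directed cycle iff it belongs to a strongly connected component of size ≥ 2 (or has a self-loop).
The vertices on cycles are {A, C, F, G, I, L} — 6 in total.

6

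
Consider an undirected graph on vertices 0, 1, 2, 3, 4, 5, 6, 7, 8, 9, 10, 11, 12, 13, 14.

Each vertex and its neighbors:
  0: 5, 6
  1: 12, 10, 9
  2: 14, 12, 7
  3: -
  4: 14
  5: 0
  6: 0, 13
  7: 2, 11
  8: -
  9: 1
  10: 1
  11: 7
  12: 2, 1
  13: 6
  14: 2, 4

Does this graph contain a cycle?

No

DFS, tracking each vertex's parent; an edge to a visited non-parent vertex closes a cycle.
Start from 11:
visit 11 (parent –)
  visit 7 (parent 11)
    visit 2 (parent 7)
      visit 14 (parent 2)
        14–2: parent, skip
        visit 4 (parent 14)
          4–14: parent, skip
      visit 12 (parent 2)
        12–2: parent, skip
        visit 1 (parent 12)
          1–12: parent, skip
          visit 10 (parent 1)
            10–1: parent, skip
          visit 9 (parent 1)
            9–1: parent, skip
      2–7: parent, skip
    7–11: parent, skip
visit 0 (parent –)
  visit 5 (parent 0)
    5–0: parent, skip
  visit 6 (parent 0)
    6–0: parent, skip
    visit 13 (parent 6)
      13–6: parent, skip
visit 3 (parent –)
visit 8 (parent –)
No non-parent visited neighbor found — the graph is a forest.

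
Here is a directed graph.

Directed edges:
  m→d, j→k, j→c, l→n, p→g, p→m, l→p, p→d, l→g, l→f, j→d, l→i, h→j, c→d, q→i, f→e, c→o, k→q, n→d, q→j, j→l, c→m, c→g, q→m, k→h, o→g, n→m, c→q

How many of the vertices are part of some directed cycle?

A vertex is on a directed cycle iff it belongs to a strongly connected component of size ≥ 2 (or has a self-loop).
The vertices on cycles are {c, h, j, k, q} — 5 in total.

5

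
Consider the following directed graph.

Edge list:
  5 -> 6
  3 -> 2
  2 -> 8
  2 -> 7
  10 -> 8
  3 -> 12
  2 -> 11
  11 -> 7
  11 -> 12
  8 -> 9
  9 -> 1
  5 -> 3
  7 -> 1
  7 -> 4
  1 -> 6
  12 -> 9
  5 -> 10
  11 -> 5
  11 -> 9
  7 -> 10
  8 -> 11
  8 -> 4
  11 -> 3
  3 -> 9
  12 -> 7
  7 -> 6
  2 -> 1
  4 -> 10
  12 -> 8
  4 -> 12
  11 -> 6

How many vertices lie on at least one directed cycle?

A vertex is on a directed cycle iff it belongs to a strongly connected component of size ≥ 2 (or has a self-loop).
The vertices on cycles are {2, 3, 4, 5, 7, 8, 10, 11, 12} — 9 in total.

9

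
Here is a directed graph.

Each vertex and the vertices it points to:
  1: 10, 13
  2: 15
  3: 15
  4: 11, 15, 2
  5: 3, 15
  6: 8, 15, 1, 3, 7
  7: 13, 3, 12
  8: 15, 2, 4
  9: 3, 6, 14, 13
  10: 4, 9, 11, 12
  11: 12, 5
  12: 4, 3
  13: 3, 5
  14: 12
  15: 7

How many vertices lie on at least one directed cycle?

13

A vertex is on a directed cycle iff it belongs to a strongly connected component of size ≥ 2 (or has a self-loop).
The vertices on cycles are {1, 2, 3, 4, 5, 6, 7, 9, 10, 11, 12, 13, 15} — 13 in total.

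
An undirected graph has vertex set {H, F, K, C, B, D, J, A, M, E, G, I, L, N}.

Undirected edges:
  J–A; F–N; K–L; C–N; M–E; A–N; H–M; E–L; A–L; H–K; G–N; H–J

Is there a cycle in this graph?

Yes

DFS, tracking each vertex's parent; an edge to a visited non-parent vertex closes a cycle.
Start from H:
visit H (parent –)
  visit K (parent H)
    visit L (parent K)
      visit A (parent L)
        visit N (parent A)
          N–A: parent, skip
          visit F (parent N)
            F–N: parent, skip
          visit G (parent N)
            G–N: parent, skip
          visit C (parent N)
            C–N: parent, skip
        A–L: parent, skip
        visit J (parent A)
          J–H: H visited and ≠ parent → cycle
Cycle: H – K – L – A – J – H.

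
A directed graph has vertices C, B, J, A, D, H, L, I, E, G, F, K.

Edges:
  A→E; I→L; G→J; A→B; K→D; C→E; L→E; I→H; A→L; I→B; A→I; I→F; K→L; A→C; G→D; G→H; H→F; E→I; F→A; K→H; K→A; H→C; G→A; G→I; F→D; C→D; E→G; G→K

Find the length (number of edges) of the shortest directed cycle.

3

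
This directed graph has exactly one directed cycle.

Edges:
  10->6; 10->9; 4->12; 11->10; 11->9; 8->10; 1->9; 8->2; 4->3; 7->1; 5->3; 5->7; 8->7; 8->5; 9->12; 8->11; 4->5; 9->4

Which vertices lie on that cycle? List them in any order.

1, 4, 5, 7, 9

DFS with gray/black marking from 9:
9 gray
  4 gray
    5 gray
      3 gray
      3 black
      7 gray
        1 gray
          1→9: 9 is gray → back edge
Back edge closes the cycle 9 → 4 → 5 → 7 → 1 → 9; its vertices are {1, 4, 5, 7, 9}.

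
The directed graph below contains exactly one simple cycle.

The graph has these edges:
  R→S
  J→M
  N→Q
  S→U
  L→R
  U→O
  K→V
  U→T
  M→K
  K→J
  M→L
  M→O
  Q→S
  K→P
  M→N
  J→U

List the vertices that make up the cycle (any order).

J, K, M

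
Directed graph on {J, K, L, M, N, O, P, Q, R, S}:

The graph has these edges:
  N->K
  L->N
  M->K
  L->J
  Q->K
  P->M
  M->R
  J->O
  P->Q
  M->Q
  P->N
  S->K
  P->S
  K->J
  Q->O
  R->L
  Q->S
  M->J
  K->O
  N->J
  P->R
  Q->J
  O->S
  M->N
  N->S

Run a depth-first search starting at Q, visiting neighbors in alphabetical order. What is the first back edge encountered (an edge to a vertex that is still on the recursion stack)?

K->J

DFS from Q (visiting neighbors in alphabetical order); mark gray on enter, black on exit:
Q gray
  J gray
    O gray
      S gray
        K gray
          K→J: J is gray → back edge
First back edge: K → J.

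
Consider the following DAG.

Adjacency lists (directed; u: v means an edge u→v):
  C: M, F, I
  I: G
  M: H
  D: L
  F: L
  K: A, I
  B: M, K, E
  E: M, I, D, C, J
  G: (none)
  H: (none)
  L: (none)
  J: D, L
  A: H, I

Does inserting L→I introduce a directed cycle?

No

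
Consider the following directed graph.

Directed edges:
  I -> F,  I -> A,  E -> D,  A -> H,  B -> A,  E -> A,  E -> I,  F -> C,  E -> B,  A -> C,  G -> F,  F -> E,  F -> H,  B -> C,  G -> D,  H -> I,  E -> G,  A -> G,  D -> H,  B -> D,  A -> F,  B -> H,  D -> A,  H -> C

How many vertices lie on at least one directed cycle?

8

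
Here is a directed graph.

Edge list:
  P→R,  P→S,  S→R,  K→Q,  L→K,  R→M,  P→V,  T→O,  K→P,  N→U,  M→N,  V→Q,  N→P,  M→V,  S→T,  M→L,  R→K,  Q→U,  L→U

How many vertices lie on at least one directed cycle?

7

A vertex is on a directed cycle iff it belongs to a strongly connected component of size ≥ 2 (or has a self-loop).
The vertices on cycles are {K, L, M, N, P, R, S} — 7 in total.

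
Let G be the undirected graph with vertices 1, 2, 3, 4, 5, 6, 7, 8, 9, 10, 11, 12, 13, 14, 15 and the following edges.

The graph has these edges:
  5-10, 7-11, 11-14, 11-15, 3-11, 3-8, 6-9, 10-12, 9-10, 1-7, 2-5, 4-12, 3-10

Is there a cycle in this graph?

No

DFS, tracking each vertex's parent; an edge to a visited non-parent vertex closes a cycle.
Start from 8:
visit 8 (parent –)
  visit 3 (parent 8)
    visit 10 (parent 3)
      visit 9 (parent 10)
        visit 6 (parent 9)
          6–9: parent, skip
        9–10: parent, skip
      visit 12 (parent 10)
        12–10: parent, skip
        visit 4 (parent 12)
          4–12: parent, skip
      visit 5 (parent 10)
        5–10: parent, skip
        visit 2 (parent 5)
          2–5: parent, skip
      10–3: parent, skip
    3–8: parent, skip
    visit 11 (parent 3)
      visit 15 (parent 11)
        15–11: parent, skip
      11–3: parent, skip
      visit 7 (parent 11)
        visit 1 (parent 7)
          1–7: parent, skip
        7–11: parent, skip
      visit 14 (parent 11)
        14–11: parent, skip
visit 13 (parent –)
No non-parent visited neighbor found — the graph is a forest.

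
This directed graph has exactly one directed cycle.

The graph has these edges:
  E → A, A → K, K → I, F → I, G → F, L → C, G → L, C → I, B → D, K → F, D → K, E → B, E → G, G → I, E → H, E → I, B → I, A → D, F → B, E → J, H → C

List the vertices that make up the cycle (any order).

B, D, F, K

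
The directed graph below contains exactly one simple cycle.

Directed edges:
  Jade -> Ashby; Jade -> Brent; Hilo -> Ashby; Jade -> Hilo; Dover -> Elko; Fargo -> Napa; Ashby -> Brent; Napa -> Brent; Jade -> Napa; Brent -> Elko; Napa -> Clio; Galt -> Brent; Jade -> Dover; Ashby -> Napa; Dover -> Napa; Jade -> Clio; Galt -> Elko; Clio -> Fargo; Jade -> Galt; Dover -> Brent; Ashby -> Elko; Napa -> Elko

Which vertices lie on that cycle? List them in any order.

DFS with gray/black marking from Clio:
Clio gray
  Fargo gray
    Napa gray
      Elko gray
      Elko black
      Brent gray
        Brent→Elko: Elko black — skip
      Brent black
      Napa→Clio: Clio is gray → back edge
Back edge closes the cycle Clio → Fargo → Napa → Clio; its vertices are {Clio, Napa, Fargo}.

Clio, Napa, Fargo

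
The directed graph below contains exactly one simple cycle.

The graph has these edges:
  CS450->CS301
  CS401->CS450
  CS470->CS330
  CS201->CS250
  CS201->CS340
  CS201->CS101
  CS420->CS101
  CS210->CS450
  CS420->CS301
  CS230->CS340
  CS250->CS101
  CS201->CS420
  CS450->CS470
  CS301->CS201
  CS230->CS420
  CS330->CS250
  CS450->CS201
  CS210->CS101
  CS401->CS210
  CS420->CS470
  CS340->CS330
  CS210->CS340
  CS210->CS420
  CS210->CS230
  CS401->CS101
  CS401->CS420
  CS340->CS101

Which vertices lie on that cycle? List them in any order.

CS201, CS301, CS420

DFS with gray/black marking from CS420:
CS420 gray
  CS470 gray
    CS330 gray
      CS250 gray
        CS101 gray
        CS101 black
      CS250 black
    CS330 black
  CS470 black
  CS301 gray
    CS201 gray
      CS201→CS420: CS420 is gray → back edge
Back edge closes the cycle CS420 → CS301 → CS201 → CS420; its vertices are {CS201, CS301, CS420}.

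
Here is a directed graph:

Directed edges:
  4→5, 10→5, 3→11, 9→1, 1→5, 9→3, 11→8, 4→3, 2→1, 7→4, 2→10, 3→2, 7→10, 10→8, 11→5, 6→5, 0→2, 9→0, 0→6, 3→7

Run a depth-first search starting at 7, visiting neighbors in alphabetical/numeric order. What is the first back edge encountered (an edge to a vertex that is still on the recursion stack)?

DFS from 7 (visiting neighbors in alphabetical/numeric order); mark gray on enter, black on exit:
7 gray
  4 gray
    3 gray
      2 gray
        1 gray
          5 gray
          5 black
        1 black
        10 gray
          10→5: 5 black — skip
          8 gray
          8 black
        10 black
      2 black
      3→7: 7 is gray → back edge
First back edge: 3 → 7.

3->7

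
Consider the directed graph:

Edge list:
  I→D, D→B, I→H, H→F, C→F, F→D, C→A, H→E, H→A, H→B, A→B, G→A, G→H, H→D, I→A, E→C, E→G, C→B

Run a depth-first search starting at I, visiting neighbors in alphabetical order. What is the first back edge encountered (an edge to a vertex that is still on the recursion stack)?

DFS from I (visiting neighbors in alphabetical order); mark gray on enter, black on exit:
I gray
  A gray
    B gray
    B black
  A black
  D gray
    D→B: B black — skip
  D black
  H gray
    H→A: A black — skip
    H→B: B black — skip
    H→D: D black — skip
    E gray
      C gray
        C→A: A black — skip
        C→B: B black — skip
        F gray
          F→D: D black — skip
        F black
      C black
      G gray
        G→A: A black — skip
        G→H: H is gray → back edge
First back edge: G → H.

G->H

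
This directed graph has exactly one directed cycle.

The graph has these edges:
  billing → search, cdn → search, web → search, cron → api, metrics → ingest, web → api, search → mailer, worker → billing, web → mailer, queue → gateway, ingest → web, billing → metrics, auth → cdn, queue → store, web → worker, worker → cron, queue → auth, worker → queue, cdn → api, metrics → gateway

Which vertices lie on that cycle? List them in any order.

web, ingest, worker, billing, metrics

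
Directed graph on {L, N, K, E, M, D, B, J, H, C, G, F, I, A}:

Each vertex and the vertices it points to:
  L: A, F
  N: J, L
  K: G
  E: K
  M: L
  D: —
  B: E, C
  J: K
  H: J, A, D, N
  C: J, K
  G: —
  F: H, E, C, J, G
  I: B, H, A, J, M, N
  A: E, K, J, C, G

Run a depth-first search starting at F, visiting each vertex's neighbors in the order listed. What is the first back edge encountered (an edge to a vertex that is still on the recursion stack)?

L→F

DFS from F (visiting each vertex's neighbors in the order listed); mark gray on enter, black on exit:
F gray
  H gray
    J gray
      K gray
        G gray
        G black
      K black
    J black
    A gray
      E gray
        E→K: K black — skip
      E black
      A→K: K black — skip
      A→J: J black — skip
      C gray
        C→J: J black — skip
        C→K: K black — skip
      C black
      A→G: G black — skip
    A black
    D gray
    D black
    N gray
      N→J: J black — skip
      L gray
        L→A: A black — skip
        L→F: F is gray → back edge
First back edge: L → F.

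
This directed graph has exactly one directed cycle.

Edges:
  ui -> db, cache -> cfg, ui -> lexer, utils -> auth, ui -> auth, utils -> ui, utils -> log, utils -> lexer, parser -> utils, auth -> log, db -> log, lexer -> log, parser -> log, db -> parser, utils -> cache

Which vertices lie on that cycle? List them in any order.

DFS with gray/black marking from utils:
utils gray
  cache gray
    cfg gray
    cfg black
  cache black
  auth gray
    log gray
    log black
  auth black
  lexer gray
    lexer→log: log black — skip
  lexer black
  ui gray
    db gray
      db→log: log black — skip
      parser gray
        parser→utils: utils is gray → back edge
Back edge closes the cycle utils → ui → db → parser → utils; its vertices are {db, ui, utils, parser}.

db, ui, utils, parser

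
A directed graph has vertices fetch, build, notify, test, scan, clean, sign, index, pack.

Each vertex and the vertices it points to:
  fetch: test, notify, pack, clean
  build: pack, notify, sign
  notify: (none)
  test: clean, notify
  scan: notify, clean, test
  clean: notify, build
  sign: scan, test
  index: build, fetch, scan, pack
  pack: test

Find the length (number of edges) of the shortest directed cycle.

4

For each vertex v, BFS finds the shortest path from v back to v.
The shortest such closed walk is build → pack → test → clean → build, length 4.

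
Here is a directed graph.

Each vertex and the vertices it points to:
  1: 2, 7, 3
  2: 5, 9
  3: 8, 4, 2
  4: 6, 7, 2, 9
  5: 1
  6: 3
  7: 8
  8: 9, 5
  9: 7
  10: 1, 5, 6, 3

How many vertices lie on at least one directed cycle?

A vertex is on a directed cycle iff it belongs to a strongly connected component of size ≥ 2 (or has a self-loop).
The vertices on cycles are {1, 2, 3, 4, 5, 6, 7, 8, 9} — 9 in total.

9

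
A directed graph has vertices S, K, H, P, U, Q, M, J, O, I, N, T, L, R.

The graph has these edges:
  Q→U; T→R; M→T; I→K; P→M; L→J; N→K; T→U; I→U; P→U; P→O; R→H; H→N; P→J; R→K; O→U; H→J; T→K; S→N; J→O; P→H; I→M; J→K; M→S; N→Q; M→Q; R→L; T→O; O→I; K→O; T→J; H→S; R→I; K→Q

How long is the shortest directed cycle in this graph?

For each vertex v, BFS finds the shortest path from v back to v.
The shortest such closed walk is I → K → O → I, length 3.

3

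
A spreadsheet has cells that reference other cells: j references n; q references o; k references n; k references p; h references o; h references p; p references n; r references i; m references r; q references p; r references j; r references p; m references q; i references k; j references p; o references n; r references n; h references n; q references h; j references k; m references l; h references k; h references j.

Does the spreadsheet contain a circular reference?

DFS with white/gray/black marking, starting from j:
j gray
  k gray
    p gray
      n gray
      n black
    p black
    k→n: n black — skip
  k black
  j→n: n black — skip
  j→p: p black — skip
j black
h gray
  h→p: p black — skip
  h→j: j black — skip
  h→n: n black — skip
  h→k: k black — skip
  o gray
    o→n: n black — skip
  o black
h black
i gray
  i→k: k black — skip
i black
l gray
l black
m gray
  m→l: l black — skip
  r gray
    r→p: p black — skip
    r→i: i black — skip
    r→j: j black — skip
    r→n: n black — skip
  r black
  q gray
    q→p: p black — skip
    q→h: h black — skip
    q→o: o black — skip
  q black
m black
Every edge goes to a white or black vertex — no back edge, so the graph is acyclic.

No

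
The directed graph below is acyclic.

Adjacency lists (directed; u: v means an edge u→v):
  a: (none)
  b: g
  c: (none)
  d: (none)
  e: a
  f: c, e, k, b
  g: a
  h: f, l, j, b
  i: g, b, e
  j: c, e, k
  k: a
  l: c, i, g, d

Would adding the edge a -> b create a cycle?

Adding a→b creates a cycle iff b can already reach a.
Path from b: b → g → a.
So b → … → a → b is a cycle.

Yes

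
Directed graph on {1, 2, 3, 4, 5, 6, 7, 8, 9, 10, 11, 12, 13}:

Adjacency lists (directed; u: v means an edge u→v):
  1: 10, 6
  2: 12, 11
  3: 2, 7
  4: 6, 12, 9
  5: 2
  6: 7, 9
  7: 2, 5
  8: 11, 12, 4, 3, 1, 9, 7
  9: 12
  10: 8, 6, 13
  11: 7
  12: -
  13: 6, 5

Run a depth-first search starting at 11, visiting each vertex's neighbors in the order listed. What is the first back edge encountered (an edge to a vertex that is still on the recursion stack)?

DFS from 11 (visiting each vertex's neighbors in the order listed); mark gray on enter, black on exit:
11 gray
  7 gray
    2 gray
      12 gray
      12 black
      2→11: 11 is gray → back edge
First back edge: 2 → 11.

2→11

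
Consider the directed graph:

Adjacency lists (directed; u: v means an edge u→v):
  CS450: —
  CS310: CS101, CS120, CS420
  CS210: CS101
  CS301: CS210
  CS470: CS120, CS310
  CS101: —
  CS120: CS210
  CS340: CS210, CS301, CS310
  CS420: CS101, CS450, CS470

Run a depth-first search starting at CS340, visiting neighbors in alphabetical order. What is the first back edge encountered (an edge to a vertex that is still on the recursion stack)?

CS470→CS310

DFS from CS340 (visiting neighbors in alphabetical order); mark gray on enter, black on exit:
CS340 gray
  CS210 gray
    CS101 gray
    CS101 black
  CS210 black
  CS301 gray
    CS301→CS210: CS210 black — skip
  CS301 black
  CS310 gray
    CS310→CS101: CS101 black — skip
    CS120 gray
      CS120→CS210: CS210 black — skip
    CS120 black
    CS420 gray
      CS420→CS101: CS101 black — skip
      CS450 gray
      CS450 black
      CS470 gray
        CS470→CS120: CS120 black — skip
        CS470→CS310: CS310 is gray → back edge
First back edge: CS470 → CS310.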